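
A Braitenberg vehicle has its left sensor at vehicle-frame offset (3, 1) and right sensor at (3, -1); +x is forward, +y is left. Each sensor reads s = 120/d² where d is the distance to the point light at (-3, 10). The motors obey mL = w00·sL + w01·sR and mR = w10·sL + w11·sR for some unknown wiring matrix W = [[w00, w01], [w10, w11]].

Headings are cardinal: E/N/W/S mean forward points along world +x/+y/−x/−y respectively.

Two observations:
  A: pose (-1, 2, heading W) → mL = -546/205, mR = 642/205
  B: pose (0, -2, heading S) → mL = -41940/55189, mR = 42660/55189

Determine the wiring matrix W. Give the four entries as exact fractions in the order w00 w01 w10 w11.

obs A: pose=(-1,2,W) → sL=60/41, sR=12/5, mL=-546/205, mR=642/205
obs B: pose=(0,-2,S) → sL=120/241, sR=120/229, mL=-41940/55189, mR=42660/55189
sensor matrix S = [[60/41, 12/5], [120/241, 120/229]]; det S = -968832/2262749
solve [mL_A; mL_B] = S·[w00; w01] and [mR_A; mR_B] = S·[w10; w11]:
  w00 = -1, w01 = -1/2, w10 = 1/2, w11 = 1

-1 -1/2 1/2 1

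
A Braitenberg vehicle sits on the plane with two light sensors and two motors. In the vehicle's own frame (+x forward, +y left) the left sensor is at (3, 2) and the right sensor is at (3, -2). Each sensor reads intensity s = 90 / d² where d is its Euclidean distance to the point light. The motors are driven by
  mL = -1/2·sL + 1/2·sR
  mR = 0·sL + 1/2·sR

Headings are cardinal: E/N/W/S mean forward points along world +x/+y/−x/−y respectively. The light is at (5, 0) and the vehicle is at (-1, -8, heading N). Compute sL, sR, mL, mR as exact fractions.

left sensor world pos  = (-3, -5); dL² = 89
right sensor world pos = (1, -5); dR² = 41
sL = 90/89 = 90/89
sR = 90/41 = 90/41
mL = -1/2·sL + 1/2·sR = 2160/3649
mR = 0·sL + 1/2·sR = 45/41

90/89 90/41 2160/3649 45/41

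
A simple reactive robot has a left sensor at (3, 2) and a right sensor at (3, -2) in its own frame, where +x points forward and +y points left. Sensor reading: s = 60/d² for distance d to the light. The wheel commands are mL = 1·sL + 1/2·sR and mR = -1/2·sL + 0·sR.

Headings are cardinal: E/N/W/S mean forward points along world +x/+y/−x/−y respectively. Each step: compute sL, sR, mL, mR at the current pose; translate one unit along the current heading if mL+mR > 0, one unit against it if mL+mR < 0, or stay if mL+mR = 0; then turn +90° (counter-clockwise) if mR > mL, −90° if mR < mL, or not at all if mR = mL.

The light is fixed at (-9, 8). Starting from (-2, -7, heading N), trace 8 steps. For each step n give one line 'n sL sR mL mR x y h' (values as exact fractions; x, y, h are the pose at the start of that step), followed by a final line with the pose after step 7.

0 60/169 4/15 1238/2535 -30/169 -2 -7 N
1 15/61 15/89 3585/10858 -15/122 -2 -6 E
2 60/389 12/65 6234/25285 -30/389 -1 -6 S
3 30/157 30/97 5265/15229 -15/157 -1 -7 W
4 60/169 4/15 1238/2535 -30/169 -2 -7 N
5 15/61 15/89 3585/10858 -15/122 -2 -6 E
6 60/389 12/65 6234/25285 -30/389 -1 -6 S
7 30/157 30/97 5265/15229 -15/157 -1 -7 W
final -2 -7 N

n=0: pose=(-2,-7,N); sL=60/169, sR=4/15; mL=1238/2535, mR=-30/169; mL+mR=788/2535 → advance +1; mR−mL=-1688/2535 → turn -1·90°
n=1: pose=(-2,-6,E); sL=15/61, sR=15/89; mL=3585/10858, mR=-15/122; mL+mR=1125/5429 → advance +1; mR−mL=-2460/5429 → turn -1·90°
n=2: pose=(-1,-6,S); sL=60/389, sR=12/65; mL=6234/25285, mR=-30/389; mL+mR=4284/25285 → advance +1; mR−mL=-8184/25285 → turn -1·90°
n=3: pose=(-1,-7,W); sL=30/157, sR=30/97; mL=5265/15229, mR=-15/157; mL+mR=3810/15229 → advance +1; mR−mL=-6720/15229 → turn -1·90°
n=4: pose=(-2,-7,N); sL=60/169, sR=4/15; mL=1238/2535, mR=-30/169; mL+mR=788/2535 → advance +1; mR−mL=-1688/2535 → turn -1·90°
n=5: pose=(-2,-6,E); sL=15/61, sR=15/89; mL=3585/10858, mR=-15/122; mL+mR=1125/5429 → advance +1; mR−mL=-2460/5429 → turn -1·90°
n=6: pose=(-1,-6,S); sL=60/389, sR=12/65; mL=6234/25285, mR=-30/389; mL+mR=4284/25285 → advance +1; mR−mL=-8184/25285 → turn -1·90°
n=7: pose=(-1,-7,W); sL=30/157, sR=30/97; mL=5265/15229, mR=-15/157; mL+mR=3810/15229 → advance +1; mR−mL=-6720/15229 → turn -1·90°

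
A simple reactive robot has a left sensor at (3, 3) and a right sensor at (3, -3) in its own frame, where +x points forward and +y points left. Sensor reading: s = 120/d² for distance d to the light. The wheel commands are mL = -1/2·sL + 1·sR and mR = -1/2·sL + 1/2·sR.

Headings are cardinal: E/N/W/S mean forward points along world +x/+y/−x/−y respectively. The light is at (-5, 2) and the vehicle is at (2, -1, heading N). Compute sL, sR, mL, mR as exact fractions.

15/2 6/5 -51/20 -63/20

left sensor world pos  = (-1, 2); dL² = 16
right sensor world pos = (5, 2); dR² = 100
sL = 120/16 = 15/2
sR = 120/100 = 6/5
mL = -1/2·sL + 1·sR = -51/20
mR = -1/2·sL + 1/2·sR = -63/20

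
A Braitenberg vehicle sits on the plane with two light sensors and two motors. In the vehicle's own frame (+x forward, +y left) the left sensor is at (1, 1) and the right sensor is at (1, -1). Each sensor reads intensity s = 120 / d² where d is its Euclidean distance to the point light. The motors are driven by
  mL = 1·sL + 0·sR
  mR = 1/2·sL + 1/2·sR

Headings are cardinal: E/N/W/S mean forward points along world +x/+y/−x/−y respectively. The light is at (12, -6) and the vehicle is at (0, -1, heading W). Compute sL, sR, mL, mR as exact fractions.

left sensor world pos  = (-1, -2); dL² = 185
right sensor world pos = (-1, 0); dR² = 205
sL = 120/185 = 24/37
sR = 120/205 = 24/41
mL = 1·sL + 0·sR = 24/37
mR = 1/2·sL + 1/2·sR = 936/1517

24/37 24/41 24/37 936/1517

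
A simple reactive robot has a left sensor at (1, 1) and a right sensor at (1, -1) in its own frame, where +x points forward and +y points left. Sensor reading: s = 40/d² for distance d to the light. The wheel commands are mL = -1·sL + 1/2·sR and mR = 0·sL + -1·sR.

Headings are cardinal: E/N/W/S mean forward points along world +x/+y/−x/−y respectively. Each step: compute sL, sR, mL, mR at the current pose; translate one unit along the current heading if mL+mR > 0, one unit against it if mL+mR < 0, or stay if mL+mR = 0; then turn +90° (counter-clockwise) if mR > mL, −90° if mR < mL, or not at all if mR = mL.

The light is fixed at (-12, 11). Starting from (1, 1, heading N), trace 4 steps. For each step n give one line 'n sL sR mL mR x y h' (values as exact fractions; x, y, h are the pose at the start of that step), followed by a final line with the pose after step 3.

n=0: pose=(1,1,N); sL=8/45, sR=40/277; mL=-1316/12465, mR=-40/277; mL+mR=-3116/12465 → advance -1; mR−mL=-484/12465 → turn -1·90°
n=1: pose=(1,0,E); sL=5/37, sR=2/17; mL=-48/629, mR=-2/17; mL+mR=-122/629 → advance -1; mR−mL=-26/629 → turn -1·90°
n=2: pose=(0,0,S); sL=40/313, sR=8/53; mL=-868/16589, mR=-8/53; mL+mR=-3372/16589 → advance -1; mR−mL=-1636/16589 → turn -1·90°
n=3: pose=(0,1,W); sL=20/121, sR=20/101; mL=-810/12221, mR=-20/101; mL+mR=-3230/12221 → advance -1; mR−mL=-1610/12221 → turn -1·90°

0 8/45 40/277 -1316/12465 -40/277 1 1 N
1 5/37 2/17 -48/629 -2/17 1 0 E
2 40/313 8/53 -868/16589 -8/53 0 0 S
3 20/121 20/101 -810/12221 -20/101 0 1 W
final 1 1 N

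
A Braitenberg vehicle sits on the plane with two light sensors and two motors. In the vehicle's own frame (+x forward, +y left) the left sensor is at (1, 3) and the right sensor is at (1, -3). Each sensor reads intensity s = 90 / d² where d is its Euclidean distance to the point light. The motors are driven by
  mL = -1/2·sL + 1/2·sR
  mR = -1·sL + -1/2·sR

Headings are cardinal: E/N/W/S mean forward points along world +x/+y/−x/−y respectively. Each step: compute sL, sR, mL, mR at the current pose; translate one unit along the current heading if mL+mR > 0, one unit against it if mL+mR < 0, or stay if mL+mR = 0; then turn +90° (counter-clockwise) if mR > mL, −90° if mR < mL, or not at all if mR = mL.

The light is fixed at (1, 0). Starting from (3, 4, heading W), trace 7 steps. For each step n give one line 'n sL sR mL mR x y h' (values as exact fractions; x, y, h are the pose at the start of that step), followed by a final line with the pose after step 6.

0 45 9/5 -108/5 -459/10 3 4 W
1 18/5 90/61 -324/305 -1323/305 4 4 N
2 45/26 45/8 405/208 -945/208 4 3 E
3 90/29 18 216/29 -351/29 3 3 S
4 45 9/5 -108/5 -459/10 3 4 W
5 18/5 90/61 -324/305 -1323/305 4 4 N
6 45/26 45/8 405/208 -945/208 4 3 E
final 3 3 S

n=0: pose=(3,4,W); sL=45, sR=9/5; mL=-108/5, mR=-459/10; mL+mR=-135/2 → advance -1; mR−mL=-243/10 → turn -1·90°
n=1: pose=(4,4,N); sL=18/5, sR=90/61; mL=-324/305, mR=-1323/305; mL+mR=-27/5 → advance -1; mR−mL=-999/305 → turn -1·90°
n=2: pose=(4,3,E); sL=45/26, sR=45/8; mL=405/208, mR=-945/208; mL+mR=-135/52 → advance -1; mR−mL=-675/104 → turn -1·90°
n=3: pose=(3,3,S); sL=90/29, sR=18; mL=216/29, mR=-351/29; mL+mR=-135/29 → advance -1; mR−mL=-567/29 → turn -1·90°
n=4: pose=(3,4,W); sL=45, sR=9/5; mL=-108/5, mR=-459/10; mL+mR=-135/2 → advance -1; mR−mL=-243/10 → turn -1·90°
n=5: pose=(4,4,N); sL=18/5, sR=90/61; mL=-324/305, mR=-1323/305; mL+mR=-27/5 → advance -1; mR−mL=-999/305 → turn -1·90°
n=6: pose=(4,3,E); sL=45/26, sR=45/8; mL=405/208, mR=-945/208; mL+mR=-135/52 → advance -1; mR−mL=-675/104 → turn -1·90°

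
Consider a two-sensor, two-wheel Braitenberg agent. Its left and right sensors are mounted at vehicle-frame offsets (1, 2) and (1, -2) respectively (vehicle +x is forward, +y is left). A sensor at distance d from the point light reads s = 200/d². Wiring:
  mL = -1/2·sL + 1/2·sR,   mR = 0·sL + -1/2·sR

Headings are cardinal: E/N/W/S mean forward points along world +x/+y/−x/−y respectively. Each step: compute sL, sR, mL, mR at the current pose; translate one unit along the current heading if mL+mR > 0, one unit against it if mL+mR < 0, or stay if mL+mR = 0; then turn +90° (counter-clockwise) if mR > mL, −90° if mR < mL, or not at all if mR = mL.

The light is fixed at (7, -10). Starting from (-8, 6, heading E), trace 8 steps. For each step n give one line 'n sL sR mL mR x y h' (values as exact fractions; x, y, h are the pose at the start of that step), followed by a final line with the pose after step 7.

n=0: pose=(-8,6,E); sL=5/13, sR=25/49; mL=40/637, mR=-25/98; mL+mR=-5/26 → advance -1; mR−mL=-405/1274 → turn -1·90°
n=1: pose=(-9,6,S); sL=200/421, sR=200/549; mL=-12800/231129, mR=-100/549; mL+mR=-100/421 → advance -1; mR−mL=-29300/231129 → turn -1·90°
n=2: pose=(-9,7,W); sL=100/257, sR=4/13; mL=-136/3341, mR=-2/13; mL+mR=-50/257 → advance -1; mR−mL=-378/3341 → turn -1·90°
n=3: pose=(-8,7,N); sL=200/613, sR=200/493; mL=12000/302209, mR=-100/493; mL+mR=-100/613 → advance -1; mR−mL=-73300/302209 → turn -1·90°
n=4: pose=(-8,6,E); sL=5/13, sR=25/49; mL=40/637, mR=-25/98; mL+mR=-5/26 → advance -1; mR−mL=-405/1274 → turn -1·90°
n=5: pose=(-9,6,S); sL=200/421, sR=200/549; mL=-12800/231129, mR=-100/549; mL+mR=-100/421 → advance -1; mR−mL=-29300/231129 → turn -1·90°
n=6: pose=(-9,7,W); sL=100/257, sR=4/13; mL=-136/3341, mR=-2/13; mL+mR=-50/257 → advance -1; mR−mL=-378/3341 → turn -1·90°
n=7: pose=(-8,7,N); sL=200/613, sR=200/493; mL=12000/302209, mR=-100/493; mL+mR=-100/613 → advance -1; mR−mL=-73300/302209 → turn -1·90°

0 5/13 25/49 40/637 -25/98 -8 6 E
1 200/421 200/549 -12800/231129 -100/549 -9 6 S
2 100/257 4/13 -136/3341 -2/13 -9 7 W
3 200/613 200/493 12000/302209 -100/493 -8 7 N
4 5/13 25/49 40/637 -25/98 -8 6 E
5 200/421 200/549 -12800/231129 -100/549 -9 6 S
6 100/257 4/13 -136/3341 -2/13 -9 7 W
7 200/613 200/493 12000/302209 -100/493 -8 7 N
final -8 6 E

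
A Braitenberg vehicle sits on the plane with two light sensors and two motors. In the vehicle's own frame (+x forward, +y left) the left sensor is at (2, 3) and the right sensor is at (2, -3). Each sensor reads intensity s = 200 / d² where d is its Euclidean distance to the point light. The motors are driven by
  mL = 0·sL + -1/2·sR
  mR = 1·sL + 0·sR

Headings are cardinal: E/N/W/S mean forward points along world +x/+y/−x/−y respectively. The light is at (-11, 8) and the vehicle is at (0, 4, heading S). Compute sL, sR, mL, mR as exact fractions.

left sensor world pos  = (3, 2); dL² = 232
right sensor world pos = (-3, 2); dR² = 100
sL = 200/232 = 25/29
sR = 200/100 = 2
mL = 0·sL + -1/2·sR = -1
mR = 1·sL + 0·sR = 25/29

25/29 2 -1 25/29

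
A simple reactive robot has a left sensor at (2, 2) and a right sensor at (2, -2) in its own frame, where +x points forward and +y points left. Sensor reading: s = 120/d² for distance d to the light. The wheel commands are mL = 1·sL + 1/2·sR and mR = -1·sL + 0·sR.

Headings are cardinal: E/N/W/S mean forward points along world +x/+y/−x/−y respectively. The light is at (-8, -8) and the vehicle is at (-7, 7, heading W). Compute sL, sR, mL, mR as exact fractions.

left sensor world pos  = (-9, 5); dL² = 170
right sensor world pos = (-9, 9); dR² = 290
sL = 120/170 = 12/17
sR = 120/290 = 12/29
mL = 1·sL + 1/2·sR = 450/493
mR = -1·sL + 0·sR = -12/17

12/17 12/29 450/493 -12/17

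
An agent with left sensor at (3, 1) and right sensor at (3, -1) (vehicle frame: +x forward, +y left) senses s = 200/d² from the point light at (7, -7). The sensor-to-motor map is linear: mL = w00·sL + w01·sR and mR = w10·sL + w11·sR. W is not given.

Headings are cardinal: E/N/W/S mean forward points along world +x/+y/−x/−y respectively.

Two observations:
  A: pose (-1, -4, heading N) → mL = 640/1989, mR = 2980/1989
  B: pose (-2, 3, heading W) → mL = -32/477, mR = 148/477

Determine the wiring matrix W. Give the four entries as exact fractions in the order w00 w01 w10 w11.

obs A: pose=(-1,-4,N) → sL=200/117, sR=40/17, mL=640/1989, mR=2980/1989
obs B: pose=(-2,3,W) → sL=8/9, sR=40/53, mL=-32/477, mR=148/477
sensor matrix S = [[200/117, 40/17], [8/9, 40/53]]; det S = -28160/35139
solve [mL_A; mL_B] = S·[w00; w01] and [mR_A; mR_B] = S·[w10; w11]:
  w00 = -1/2, w01 = 1/2, w10 = -1/2, w11 = 1

-1/2 1/2 -1/2 1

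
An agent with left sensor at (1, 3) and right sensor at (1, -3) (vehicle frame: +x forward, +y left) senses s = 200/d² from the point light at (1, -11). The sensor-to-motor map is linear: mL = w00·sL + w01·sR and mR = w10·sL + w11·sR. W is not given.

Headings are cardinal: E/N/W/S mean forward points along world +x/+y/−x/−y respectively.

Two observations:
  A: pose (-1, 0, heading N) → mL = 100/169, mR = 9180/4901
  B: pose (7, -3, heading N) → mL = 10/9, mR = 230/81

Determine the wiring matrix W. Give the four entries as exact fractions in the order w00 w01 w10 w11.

obs A: pose=(-1,0,N) → sL=200/169, sR=40/29, mL=100/169, mR=9180/4901
obs B: pose=(7,-3,N) → sL=20/9, sR=100/81, mL=10/9, mR=230/81
sensor matrix S = [[200/169, 40/29], [20/9, 100/81]]; det S = -636800/396981
solve [mL_A; mL_B] = S·[w00; w01] and [mR_A; mR_B] = S·[w10; w11]:
  w00 = 1/2, w01 = 0, w10 = 1, w11 = 1/2

1/2 0 1 1/2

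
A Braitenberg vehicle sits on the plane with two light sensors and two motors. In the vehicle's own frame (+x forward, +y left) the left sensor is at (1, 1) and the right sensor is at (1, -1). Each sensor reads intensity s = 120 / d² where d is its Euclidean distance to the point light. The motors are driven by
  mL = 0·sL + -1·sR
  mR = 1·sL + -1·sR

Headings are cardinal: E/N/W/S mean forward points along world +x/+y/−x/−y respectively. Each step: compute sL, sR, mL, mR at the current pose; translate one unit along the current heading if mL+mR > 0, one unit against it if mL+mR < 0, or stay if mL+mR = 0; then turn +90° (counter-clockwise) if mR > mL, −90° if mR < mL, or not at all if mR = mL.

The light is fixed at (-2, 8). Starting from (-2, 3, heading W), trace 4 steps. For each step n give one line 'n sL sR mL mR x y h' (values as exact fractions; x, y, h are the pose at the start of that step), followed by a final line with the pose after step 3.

n=0: pose=(-2,3,W); sL=120/37, sR=120/17; mL=-120/17, mR=-2400/629; mL+mR=-6840/629 → advance -1; mR−mL=120/37 → turn +1·90°
n=1: pose=(-1,3,S); sL=3, sR=10/3; mL=-10/3, mR=-1/3; mL+mR=-11/3 → advance -1; mR−mL=3 → turn +1·90°
n=2: pose=(-1,4,E); sL=120/13, sR=120/29; mL=-120/29, mR=1920/377; mL+mR=360/377 → advance +1; mR−mL=120/13 → turn +1·90°
n=3: pose=(0,4,N); sL=12, sR=20/3; mL=-20/3, mR=16/3; mL+mR=-4/3 → advance -1; mR−mL=12 → turn +1·90°

0 120/37 120/17 -120/17 -2400/629 -2 3 W
1 3 10/3 -10/3 -1/3 -1 3 S
2 120/13 120/29 -120/29 1920/377 -1 4 E
3 12 20/3 -20/3 16/3 0 4 N
final 0 3 W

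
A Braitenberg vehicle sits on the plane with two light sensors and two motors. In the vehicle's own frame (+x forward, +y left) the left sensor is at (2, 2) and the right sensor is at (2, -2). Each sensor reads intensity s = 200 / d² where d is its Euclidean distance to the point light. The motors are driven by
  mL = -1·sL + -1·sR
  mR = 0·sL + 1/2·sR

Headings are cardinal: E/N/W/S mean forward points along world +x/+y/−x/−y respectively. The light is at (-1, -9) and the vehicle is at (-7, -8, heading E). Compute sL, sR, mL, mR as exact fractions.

left sensor world pos  = (-5, -6); dL² = 25
right sensor world pos = (-5, -10); dR² = 17
sL = 200/25 = 8
sR = 200/17 = 200/17
mL = -1·sL + -1·sR = -336/17
mR = 0·sL + 1/2·sR = 100/17

8 200/17 -336/17 100/17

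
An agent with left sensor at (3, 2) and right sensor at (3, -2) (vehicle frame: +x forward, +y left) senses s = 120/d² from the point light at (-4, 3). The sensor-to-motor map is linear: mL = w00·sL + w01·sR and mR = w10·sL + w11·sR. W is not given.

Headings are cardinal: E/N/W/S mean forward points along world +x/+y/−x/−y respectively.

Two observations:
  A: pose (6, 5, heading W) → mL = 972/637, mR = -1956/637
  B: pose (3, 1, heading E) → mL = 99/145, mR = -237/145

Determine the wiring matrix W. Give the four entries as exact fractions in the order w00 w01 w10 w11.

obs A: pose=(6,5,W) → sL=120/49, sR=24/13, mL=972/637, mR=-1956/637
obs B: pose=(3,1,E) → sL=6/5, sR=30/29, mL=99/145, mR=-237/145
sensor matrix S = [[120/49, 24/13], [6/5, 30/29]]; det S = 29376/92365
solve [mL_A; mL_B] = S·[w00; w01] and [mR_A; mR_B] = S·[w10; w11]:
  w00 = 1, w01 = -1/2, w10 = -1/2, w11 = -1

1 -1/2 -1/2 -1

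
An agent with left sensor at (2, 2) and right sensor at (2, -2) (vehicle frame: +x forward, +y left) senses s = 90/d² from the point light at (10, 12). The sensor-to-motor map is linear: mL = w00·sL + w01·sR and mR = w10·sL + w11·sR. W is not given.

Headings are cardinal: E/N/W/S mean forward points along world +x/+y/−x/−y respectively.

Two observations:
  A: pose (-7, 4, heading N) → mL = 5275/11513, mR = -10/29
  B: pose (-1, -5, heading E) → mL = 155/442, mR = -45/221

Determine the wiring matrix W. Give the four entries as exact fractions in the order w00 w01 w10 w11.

obs A: pose=(-7,4,N) → sL=90/397, sR=10/29, mL=5275/11513, mR=-10/29
obs B: pose=(-1,-5,E) → sL=5/17, sR=45/221, mL=155/442, mR=-45/221
sensor matrix S = [[90/397, 10/29], [5/17, 45/221]]; det S = -140600/2544373
solve [mL_A; mL_B] = S·[w00; w01] and [mR_A; mR_B] = S·[w10; w11]:
  w00 = 1/2, w01 = 1, w10 = 0, w11 = -1

1/2 1 0 -1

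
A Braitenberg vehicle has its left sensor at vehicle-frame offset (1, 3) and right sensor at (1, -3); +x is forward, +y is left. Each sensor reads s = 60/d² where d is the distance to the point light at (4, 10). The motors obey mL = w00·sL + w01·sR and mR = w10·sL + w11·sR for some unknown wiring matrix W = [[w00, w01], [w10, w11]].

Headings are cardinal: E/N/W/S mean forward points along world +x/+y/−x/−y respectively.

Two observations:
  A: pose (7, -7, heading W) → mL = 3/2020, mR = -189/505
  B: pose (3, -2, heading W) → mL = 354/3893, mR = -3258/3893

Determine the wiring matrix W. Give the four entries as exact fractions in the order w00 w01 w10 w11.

-1 1/2 -1/2 -1

obs A: pose=(7,-7,W) → sL=15/101, sR=3/10, mL=3/2020, mR=-189/505
obs B: pose=(3,-2,W) → sL=60/229, sR=12/17, mL=354/3893, mR=-3258/3893
sensor matrix S = [[15/101, 3/10], [60/229, 12/17]]; det S = 10314/393193
solve [mL_A; mL_B] = S·[w00; w01] and [mR_A; mR_B] = S·[w10; w11]:
  w00 = -1, w01 = 1/2, w10 = -1/2, w11 = -1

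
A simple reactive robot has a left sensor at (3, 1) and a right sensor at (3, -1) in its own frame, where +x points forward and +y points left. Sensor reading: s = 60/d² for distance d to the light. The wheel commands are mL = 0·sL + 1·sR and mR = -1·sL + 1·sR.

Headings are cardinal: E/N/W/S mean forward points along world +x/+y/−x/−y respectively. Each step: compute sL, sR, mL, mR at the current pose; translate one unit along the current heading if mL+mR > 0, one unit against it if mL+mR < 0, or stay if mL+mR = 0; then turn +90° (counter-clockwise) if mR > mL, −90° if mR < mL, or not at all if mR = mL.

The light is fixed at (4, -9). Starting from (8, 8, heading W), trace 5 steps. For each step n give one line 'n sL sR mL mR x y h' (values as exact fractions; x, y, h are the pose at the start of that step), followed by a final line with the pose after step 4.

n=0: pose=(8,8,W); sL=60/257, sR=12/65; mL=12/65, mR=-816/16705; mL+mR=2268/16705 → advance +1; mR−mL=-60/257 → turn -1·90°
n=1: pose=(7,8,N); sL=15/101, sR=15/104; mL=15/104, mR=-45/10504; mL+mR=735/5252 → advance +1; mR−mL=-15/101 → turn -1·90°
n=2: pose=(7,9,E); sL=60/397, sR=12/65; mL=12/65, mR=864/25805; mL+mR=5628/25805 → advance +1; mR−mL=-60/397 → turn -1·90°
n=3: pose=(8,9,S); sL=6/25, sR=10/39; mL=10/39, mR=16/975; mL+mR=266/975 → advance +1; mR−mL=-6/25 → turn -1·90°
n=4: pose=(8,8,W); sL=60/257, sR=12/65; mL=12/65, mR=-816/16705; mL+mR=2268/16705 → advance +1; mR−mL=-60/257 → turn -1·90°

0 60/257 12/65 12/65 -816/16705 8 8 W
1 15/101 15/104 15/104 -45/10504 7 8 N
2 60/397 12/65 12/65 864/25805 7 9 E
3 6/25 10/39 10/39 16/975 8 9 S
4 60/257 12/65 12/65 -816/16705 8 8 W
final 7 8 N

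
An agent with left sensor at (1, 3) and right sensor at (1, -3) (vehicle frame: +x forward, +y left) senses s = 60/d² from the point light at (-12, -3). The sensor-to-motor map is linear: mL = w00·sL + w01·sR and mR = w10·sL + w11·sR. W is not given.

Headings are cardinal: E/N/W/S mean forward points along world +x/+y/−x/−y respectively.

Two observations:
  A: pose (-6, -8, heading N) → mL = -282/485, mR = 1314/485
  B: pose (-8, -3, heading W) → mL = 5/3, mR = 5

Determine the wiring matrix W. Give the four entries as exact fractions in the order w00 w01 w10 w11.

obs A: pose=(-6,-8,N) → sL=12/5, sR=60/97, mL=-282/485, mR=1314/485
obs B: pose=(-8,-3,W) → sL=10/3, sR=10/3, mL=5/3, mR=5
sensor matrix S = [[12/5, 60/97], [10/3, 10/3]]; det S = 576/97
solve [mL_A; mL_B] = S·[w00; w01] and [mR_A; mR_B] = S·[w10; w11]:
  w00 = -1/2, w01 = 1, w10 = 1, w11 = 1/2

-1/2 1 1 1/2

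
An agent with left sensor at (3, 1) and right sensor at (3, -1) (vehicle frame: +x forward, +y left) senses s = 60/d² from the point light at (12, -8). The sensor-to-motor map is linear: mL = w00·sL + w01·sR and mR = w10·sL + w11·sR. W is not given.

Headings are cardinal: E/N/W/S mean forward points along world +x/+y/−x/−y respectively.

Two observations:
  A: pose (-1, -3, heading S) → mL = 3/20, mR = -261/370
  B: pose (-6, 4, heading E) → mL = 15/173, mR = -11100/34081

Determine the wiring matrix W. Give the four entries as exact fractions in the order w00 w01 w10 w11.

0 1/2 -1 -1

obs A: pose=(-1,-3,S) → sL=15/37, sR=3/10, mL=3/20, mR=-261/370
obs B: pose=(-6,4,E) → sL=30/197, sR=30/173, mL=15/173, mR=-11100/34081
sensor matrix S = [[15/37, 3/10], [30/197, 30/173]]; det S = 31041/1260997
solve [mL_A; mL_B] = S·[w00; w01] and [mR_A; mR_B] = S·[w10; w11]:
  w00 = 0, w01 = 1/2, w10 = -1, w11 = -1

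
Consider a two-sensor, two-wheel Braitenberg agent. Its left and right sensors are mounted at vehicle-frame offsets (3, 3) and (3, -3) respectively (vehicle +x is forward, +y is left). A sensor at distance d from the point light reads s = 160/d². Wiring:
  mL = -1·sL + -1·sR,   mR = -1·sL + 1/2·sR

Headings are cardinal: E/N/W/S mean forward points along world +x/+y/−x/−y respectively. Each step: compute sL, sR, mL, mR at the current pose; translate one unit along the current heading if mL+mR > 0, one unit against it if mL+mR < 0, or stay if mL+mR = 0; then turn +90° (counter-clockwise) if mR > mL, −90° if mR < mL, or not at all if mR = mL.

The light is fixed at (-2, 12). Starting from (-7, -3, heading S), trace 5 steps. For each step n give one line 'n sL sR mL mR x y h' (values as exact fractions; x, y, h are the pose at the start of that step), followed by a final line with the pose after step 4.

n=0: pose=(-7,-3,S); sL=20/41, sR=40/97; mL=-3580/3977, mR=-1120/3977; mL+mR=-4700/3977 → advance -1; mR−mL=60/97 → turn +1·90°
n=1: pose=(-7,-2,E); sL=32/25, sR=160/293; mL=-13376/7325, mR=-7376/7325; mL+mR=-20752/7325 → advance -1; mR−mL=240/293 → turn +1·90°
n=2: pose=(-8,-2,N); sL=80/101, sR=16/13; mL=-2656/1313, mR=-232/1313; mL+mR=-2888/1313 → advance -1; mR−mL=24/13 → turn +1·90°
n=3: pose=(-8,-3,W); sL=32/81, sR=32/45; mL=-448/405, mR=-16/405; mL+mR=-464/405 → advance -1; mR−mL=16/15 → turn +1·90°
n=4: pose=(-7,-3,S); sL=20/41, sR=40/97; mL=-3580/3977, mR=-1120/3977; mL+mR=-4700/3977 → advance -1; mR−mL=60/97 → turn +1·90°

0 20/41 40/97 -3580/3977 -1120/3977 -7 -3 S
1 32/25 160/293 -13376/7325 -7376/7325 -7 -2 E
2 80/101 16/13 -2656/1313 -232/1313 -8 -2 N
3 32/81 32/45 -448/405 -16/405 -8 -3 W
4 20/41 40/97 -3580/3977 -1120/3977 -7 -3 S
final -7 -2 E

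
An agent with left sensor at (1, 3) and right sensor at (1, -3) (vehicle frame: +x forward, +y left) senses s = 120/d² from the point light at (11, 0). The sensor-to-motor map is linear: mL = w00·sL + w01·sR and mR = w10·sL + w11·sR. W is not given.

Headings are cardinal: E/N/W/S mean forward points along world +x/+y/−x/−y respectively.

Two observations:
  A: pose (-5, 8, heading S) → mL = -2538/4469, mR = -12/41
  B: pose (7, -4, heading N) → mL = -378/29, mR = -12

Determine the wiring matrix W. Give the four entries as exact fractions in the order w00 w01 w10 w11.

-1/2 -1 0 -1

obs A: pose=(-5,8,S) → sL=60/109, sR=12/41, mL=-2538/4469, mR=-12/41
obs B: pose=(7,-4,N) → sL=60/29, sR=12, mL=-378/29, mR=-12
sensor matrix S = [[60/109, 12/41], [60/29, 12]]; det S = 777600/129601
solve [mL_A; mL_B] = S·[w00; w01] and [mR_A; mR_B] = S·[w10; w11]:
  w00 = -1/2, w01 = -1, w10 = 0, w11 = -1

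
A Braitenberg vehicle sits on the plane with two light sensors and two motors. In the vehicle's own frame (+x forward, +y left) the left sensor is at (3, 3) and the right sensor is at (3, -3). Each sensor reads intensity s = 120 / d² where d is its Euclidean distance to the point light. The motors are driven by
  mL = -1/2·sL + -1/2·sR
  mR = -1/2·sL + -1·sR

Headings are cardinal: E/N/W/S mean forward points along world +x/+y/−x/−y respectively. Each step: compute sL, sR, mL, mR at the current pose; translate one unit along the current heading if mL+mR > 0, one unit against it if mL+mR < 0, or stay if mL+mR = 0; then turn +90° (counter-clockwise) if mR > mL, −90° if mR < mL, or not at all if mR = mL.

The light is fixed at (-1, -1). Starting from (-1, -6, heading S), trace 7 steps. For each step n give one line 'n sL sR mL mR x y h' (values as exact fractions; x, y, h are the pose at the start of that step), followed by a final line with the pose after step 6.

n=0: pose=(-1,-6,S); sL=120/73, sR=120/73; mL=-120/73, mR=-180/73; mL+mR=-300/73 → advance -1; mR−mL=-60/73 → turn -1·90°
n=1: pose=(-1,-5,W); sL=60/29, sR=12; mL=-204/29, mR=-378/29; mL+mR=-582/29 → advance -1; mR−mL=-6 → turn -1·90°
n=2: pose=(0,-5,N); sL=24, sR=120/17; mL=-264/17, mR=-324/17; mL+mR=-588/17 → advance -1; mR−mL=-60/17 → turn -1·90°
n=3: pose=(0,-6,E); sL=6, sR=3/2; mL=-15/4, mR=-9/2; mL+mR=-33/4 → advance -1; mR−mL=-3/4 → turn -1·90°
n=4: pose=(-1,-6,S); sL=120/73, sR=120/73; mL=-120/73, mR=-180/73; mL+mR=-300/73 → advance -1; mR−mL=-60/73 → turn -1·90°
n=5: pose=(-1,-5,W); sL=60/29, sR=12; mL=-204/29, mR=-378/29; mL+mR=-582/29 → advance -1; mR−mL=-6 → turn -1·90°
n=6: pose=(0,-5,N); sL=24, sR=120/17; mL=-264/17, mR=-324/17; mL+mR=-588/17 → advance -1; mR−mL=-60/17 → turn -1·90°

0 120/73 120/73 -120/73 -180/73 -1 -6 S
1 60/29 12 -204/29 -378/29 -1 -5 W
2 24 120/17 -264/17 -324/17 0 -5 N
3 6 3/2 -15/4 -9/2 0 -6 E
4 120/73 120/73 -120/73 -180/73 -1 -6 S
5 60/29 12 -204/29 -378/29 -1 -5 W
6 24 120/17 -264/17 -324/17 0 -5 N
final 0 -6 E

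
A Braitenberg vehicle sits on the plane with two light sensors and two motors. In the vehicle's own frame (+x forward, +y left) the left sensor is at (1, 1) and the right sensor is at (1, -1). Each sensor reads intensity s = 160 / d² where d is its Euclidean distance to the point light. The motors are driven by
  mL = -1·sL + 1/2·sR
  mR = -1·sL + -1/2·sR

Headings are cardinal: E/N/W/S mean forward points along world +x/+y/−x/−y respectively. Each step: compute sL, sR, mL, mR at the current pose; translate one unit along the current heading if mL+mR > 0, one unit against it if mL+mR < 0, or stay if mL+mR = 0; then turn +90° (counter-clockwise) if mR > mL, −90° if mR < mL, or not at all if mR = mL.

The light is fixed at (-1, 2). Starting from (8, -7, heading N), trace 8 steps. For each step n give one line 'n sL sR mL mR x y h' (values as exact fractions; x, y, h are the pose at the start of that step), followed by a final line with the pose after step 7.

0 5/4 40/41 -125/164 -285/164 8 -7 N
1 160/181 160/221 -20880/40001 -49840/40001 8 -8 E
2 80/101 16/17 -552/1717 -2168/1717 7 -8 S
3 160/149 160/113 -6160/16837 -30000/16837 7 -7 W
4 5/4 40/41 -125/164 -285/164 8 -7 N
5 160/181 160/221 -20880/40001 -49840/40001 8 -8 E
6 80/101 16/17 -552/1717 -2168/1717 7 -8 S
7 160/149 160/113 -6160/16837 -30000/16837 7 -7 W
final 8 -7 N

n=0: pose=(8,-7,N); sL=5/4, sR=40/41; mL=-125/164, mR=-285/164; mL+mR=-5/2 → advance -1; mR−mL=-40/41 → turn -1·90°
n=1: pose=(8,-8,E); sL=160/181, sR=160/221; mL=-20880/40001, mR=-49840/40001; mL+mR=-320/181 → advance -1; mR−mL=-160/221 → turn -1·90°
n=2: pose=(7,-8,S); sL=80/101, sR=16/17; mL=-552/1717, mR=-2168/1717; mL+mR=-160/101 → advance -1; mR−mL=-16/17 → turn -1·90°
n=3: pose=(7,-7,W); sL=160/149, sR=160/113; mL=-6160/16837, mR=-30000/16837; mL+mR=-320/149 → advance -1; mR−mL=-160/113 → turn -1·90°
n=4: pose=(8,-7,N); sL=5/4, sR=40/41; mL=-125/164, mR=-285/164; mL+mR=-5/2 → advance -1; mR−mL=-40/41 → turn -1·90°
n=5: pose=(8,-8,E); sL=160/181, sR=160/221; mL=-20880/40001, mR=-49840/40001; mL+mR=-320/181 → advance -1; mR−mL=-160/221 → turn -1·90°
n=6: pose=(7,-8,S); sL=80/101, sR=16/17; mL=-552/1717, mR=-2168/1717; mL+mR=-160/101 → advance -1; mR−mL=-16/17 → turn -1·90°
n=7: pose=(7,-7,W); sL=160/149, sR=160/113; mL=-6160/16837, mR=-30000/16837; mL+mR=-320/149 → advance -1; mR−mL=-160/113 → turn -1·90°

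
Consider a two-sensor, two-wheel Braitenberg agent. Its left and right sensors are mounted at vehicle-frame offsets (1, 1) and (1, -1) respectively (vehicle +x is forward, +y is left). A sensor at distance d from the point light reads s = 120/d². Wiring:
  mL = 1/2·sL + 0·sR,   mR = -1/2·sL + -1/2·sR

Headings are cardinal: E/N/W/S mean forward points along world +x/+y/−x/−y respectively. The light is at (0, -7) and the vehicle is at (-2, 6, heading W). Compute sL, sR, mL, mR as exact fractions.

40/51 24/41 20/51 -1432/2091

left sensor world pos  = (-3, 5); dL² = 153
right sensor world pos = (-3, 7); dR² = 205
sL = 120/153 = 40/51
sR = 120/205 = 24/41
mL = 1/2·sL + 0·sR = 20/51
mR = -1/2·sL + -1/2·sR = -1432/2091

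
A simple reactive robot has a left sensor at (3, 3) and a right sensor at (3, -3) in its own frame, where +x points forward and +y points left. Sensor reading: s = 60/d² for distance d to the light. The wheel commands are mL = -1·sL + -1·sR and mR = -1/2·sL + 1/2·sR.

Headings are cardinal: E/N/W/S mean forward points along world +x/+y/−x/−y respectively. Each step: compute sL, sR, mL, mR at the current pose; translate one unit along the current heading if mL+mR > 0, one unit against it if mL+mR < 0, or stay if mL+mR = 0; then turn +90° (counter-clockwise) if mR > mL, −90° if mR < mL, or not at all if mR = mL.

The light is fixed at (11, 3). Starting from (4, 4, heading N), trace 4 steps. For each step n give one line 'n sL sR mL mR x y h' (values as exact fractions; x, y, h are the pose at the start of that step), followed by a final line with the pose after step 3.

n=0: pose=(4,4,N); sL=15/29, sR=15/8; mL=-555/232, mR=315/464; mL+mR=-795/464 → advance -1; mR−mL=1425/464 → turn +1·90°
n=1: pose=(4,3,W); sL=60/109, sR=60/109; mL=-120/109, mR=0; mL+mR=-120/109 → advance -1; mR−mL=120/109 → turn +1·90°
n=2: pose=(5,3,S); sL=10/3, sR=2/3; mL=-4, mR=-4/3; mL+mR=-16/3 → advance -1; mR−mL=8/3 → turn +1·90°
n=3: pose=(5,4,E); sL=12/5, sR=60/13; mL=-456/65, mR=72/65; mL+mR=-384/65 → advance -1; mR−mL=528/65 → turn +1·90°

0 15/29 15/8 -555/232 315/464 4 4 N
1 60/109 60/109 -120/109 0 4 3 W
2 10/3 2/3 -4 -4/3 5 3 S
3 12/5 60/13 -456/65 72/65 5 4 E
final 4 4 N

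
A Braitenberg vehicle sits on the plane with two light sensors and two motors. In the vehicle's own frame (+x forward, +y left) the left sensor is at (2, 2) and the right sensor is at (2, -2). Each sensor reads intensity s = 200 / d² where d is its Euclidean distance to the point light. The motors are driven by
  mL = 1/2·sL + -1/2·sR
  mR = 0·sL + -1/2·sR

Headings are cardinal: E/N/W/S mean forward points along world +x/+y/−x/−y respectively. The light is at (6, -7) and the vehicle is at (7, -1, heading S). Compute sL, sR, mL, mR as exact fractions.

8 200/17 -32/17 -100/17

left sensor world pos  = (9, -3); dL² = 25
right sensor world pos = (5, -3); dR² = 17
sL = 200/25 = 8
sR = 200/17 = 200/17
mL = 1/2·sL + -1/2·sR = -32/17
mR = 0·sL + -1/2·sR = -100/17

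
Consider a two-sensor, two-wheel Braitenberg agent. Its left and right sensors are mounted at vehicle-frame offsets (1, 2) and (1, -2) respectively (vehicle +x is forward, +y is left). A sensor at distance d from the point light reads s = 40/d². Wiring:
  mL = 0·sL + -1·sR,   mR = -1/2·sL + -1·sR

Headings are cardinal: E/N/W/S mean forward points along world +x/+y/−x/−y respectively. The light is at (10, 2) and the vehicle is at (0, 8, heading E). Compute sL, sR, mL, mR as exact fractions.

left sensor world pos  = (1, 10); dL² = 145
right sensor world pos = (1, 6); dR² = 97
sL = 40/145 = 8/29
sR = 40/97 = 40/97
mL = 0·sL + -1·sR = -40/97
mR = -1/2·sL + -1·sR = -1548/2813

8/29 40/97 -40/97 -1548/2813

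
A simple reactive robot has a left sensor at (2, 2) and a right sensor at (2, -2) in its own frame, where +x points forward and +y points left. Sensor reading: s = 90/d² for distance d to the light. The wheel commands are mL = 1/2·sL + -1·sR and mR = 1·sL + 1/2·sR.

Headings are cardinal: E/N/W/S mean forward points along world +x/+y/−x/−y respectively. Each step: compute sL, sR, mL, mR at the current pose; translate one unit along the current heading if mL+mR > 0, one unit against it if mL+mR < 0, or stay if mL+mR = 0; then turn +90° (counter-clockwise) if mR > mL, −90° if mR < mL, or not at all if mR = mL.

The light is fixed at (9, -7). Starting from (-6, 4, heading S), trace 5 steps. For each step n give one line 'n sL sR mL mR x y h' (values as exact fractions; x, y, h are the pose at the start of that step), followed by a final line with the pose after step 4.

0 9/25 9/37 -117/1850 891/1850 -6 4 S
1 90/313 90/233 -17685/72929 35055/72929 -6 3 E
2 9/40 5/16 -1/5 61/160 -5 3 N
3 90/337 18/85 -2241/28645 10683/28645 -5 4 W
4 9/25 9/37 -117/1850 891/1850 -6 4 S
final -6 3 E

n=0: pose=(-6,4,S); sL=9/25, sR=9/37; mL=-117/1850, mR=891/1850; mL+mR=387/925 → advance +1; mR−mL=504/925 → turn +1·90°
n=1: pose=(-6,3,E); sL=90/313, sR=90/233; mL=-17685/72929, mR=35055/72929; mL+mR=17370/72929 → advance +1; mR−mL=52740/72929 → turn +1·90°
n=2: pose=(-5,3,N); sL=9/40, sR=5/16; mL=-1/5, mR=61/160; mL+mR=29/160 → advance +1; mR−mL=93/160 → turn +1·90°
n=3: pose=(-5,4,W); sL=90/337, sR=18/85; mL=-2241/28645, mR=10683/28645; mL+mR=8442/28645 → advance +1; mR−mL=12924/28645 → turn +1·90°
n=4: pose=(-6,4,S); sL=9/25, sR=9/37; mL=-117/1850, mR=891/1850; mL+mR=387/925 → advance +1; mR−mL=504/925 → turn +1·90°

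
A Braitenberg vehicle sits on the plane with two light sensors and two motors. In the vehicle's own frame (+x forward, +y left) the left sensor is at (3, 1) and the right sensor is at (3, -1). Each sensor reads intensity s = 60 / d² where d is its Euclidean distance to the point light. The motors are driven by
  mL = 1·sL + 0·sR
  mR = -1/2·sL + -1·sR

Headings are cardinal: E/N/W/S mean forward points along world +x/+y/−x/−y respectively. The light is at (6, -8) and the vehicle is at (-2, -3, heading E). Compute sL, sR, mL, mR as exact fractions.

60/61 60/41 60/61 -4890/2501

left sensor world pos  = (1, -2); dL² = 61
right sensor world pos = (1, -4); dR² = 41
sL = 60/61 = 60/61
sR = 60/41 = 60/41
mL = 1·sL + 0·sR = 60/61
mR = -1/2·sL + -1·sR = -4890/2501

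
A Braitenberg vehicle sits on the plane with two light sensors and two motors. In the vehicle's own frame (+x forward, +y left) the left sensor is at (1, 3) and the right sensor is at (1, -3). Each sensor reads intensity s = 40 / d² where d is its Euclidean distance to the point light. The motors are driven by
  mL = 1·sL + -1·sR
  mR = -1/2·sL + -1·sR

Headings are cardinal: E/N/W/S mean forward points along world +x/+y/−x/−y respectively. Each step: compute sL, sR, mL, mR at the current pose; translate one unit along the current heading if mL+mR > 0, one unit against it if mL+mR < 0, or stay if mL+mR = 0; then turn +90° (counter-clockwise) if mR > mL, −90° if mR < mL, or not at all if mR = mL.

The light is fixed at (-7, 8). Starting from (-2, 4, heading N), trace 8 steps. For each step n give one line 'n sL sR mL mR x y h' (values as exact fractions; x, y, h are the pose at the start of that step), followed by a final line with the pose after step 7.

0 40/13 40/73 2400/949 -1980/949 -2 4 N
1 10/9 5/9 5/9 -10/9 -2 5 E
2 8/13 40/17 -384/221 -588/221 -3 5 S
3 20/17 4 -48/17 -78/17 -3 6 W
4 8 8/13 96/13 -60/13 -2 6 N
5 1 10/13 3/13 -33/26 -2 7 E
6 40/53 8 -384/53 -444/53 -3 7 S
7 20/9 20/9 0 -10/3 -3 8 W
final -2 8 N

n=0: pose=(-2,4,N); sL=40/13, sR=40/73; mL=2400/949, mR=-1980/949; mL+mR=420/949 → advance +1; mR−mL=-60/13 → turn -1·90°
n=1: pose=(-2,5,E); sL=10/9, sR=5/9; mL=5/9, mR=-10/9; mL+mR=-5/9 → advance -1; mR−mL=-5/3 → turn -1·90°
n=2: pose=(-3,5,S); sL=8/13, sR=40/17; mL=-384/221, mR=-588/221; mL+mR=-972/221 → advance -1; mR−mL=-12/13 → turn -1·90°
n=3: pose=(-3,6,W); sL=20/17, sR=4; mL=-48/17, mR=-78/17; mL+mR=-126/17 → advance -1; mR−mL=-30/17 → turn -1·90°
n=4: pose=(-2,6,N); sL=8, sR=8/13; mL=96/13, mR=-60/13; mL+mR=36/13 → advance +1; mR−mL=-12 → turn -1·90°
n=5: pose=(-2,7,E); sL=1, sR=10/13; mL=3/13, mR=-33/26; mL+mR=-27/26 → advance -1; mR−mL=-3/2 → turn -1·90°
n=6: pose=(-3,7,S); sL=40/53, sR=8; mL=-384/53, mR=-444/53; mL+mR=-828/53 → advance -1; mR−mL=-60/53 → turn -1·90°
n=7: pose=(-3,8,W); sL=20/9, sR=20/9; mL=0, mR=-10/3; mL+mR=-10/3 → advance -1; mR−mL=-10/3 → turn -1·90°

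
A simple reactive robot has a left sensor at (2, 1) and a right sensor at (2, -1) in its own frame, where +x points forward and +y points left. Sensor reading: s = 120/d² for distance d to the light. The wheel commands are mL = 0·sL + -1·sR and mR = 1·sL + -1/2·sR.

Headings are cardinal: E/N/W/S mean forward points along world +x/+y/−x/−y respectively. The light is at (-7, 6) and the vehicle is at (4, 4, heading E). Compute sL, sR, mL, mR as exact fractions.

12/17 60/89 -60/89 558/1513

left sensor world pos  = (6, 5); dL² = 170
right sensor world pos = (6, 3); dR² = 178
sL = 120/170 = 12/17
sR = 120/178 = 60/89
mL = 0·sL + -1·sR = -60/89
mR = 1·sL + -1/2·sR = 558/1513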